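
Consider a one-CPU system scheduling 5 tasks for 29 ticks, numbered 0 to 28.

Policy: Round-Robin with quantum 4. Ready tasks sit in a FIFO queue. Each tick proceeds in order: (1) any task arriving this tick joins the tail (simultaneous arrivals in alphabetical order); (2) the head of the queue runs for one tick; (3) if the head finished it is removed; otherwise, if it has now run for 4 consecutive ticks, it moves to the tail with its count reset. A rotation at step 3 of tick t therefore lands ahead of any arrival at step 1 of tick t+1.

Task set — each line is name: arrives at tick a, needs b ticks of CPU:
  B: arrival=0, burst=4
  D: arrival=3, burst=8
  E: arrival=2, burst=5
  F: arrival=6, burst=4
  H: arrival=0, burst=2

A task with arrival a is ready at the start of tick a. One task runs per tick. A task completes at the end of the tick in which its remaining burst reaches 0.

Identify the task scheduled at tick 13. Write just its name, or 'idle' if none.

running at tick 13 = D

t=0: queue=[B,H] q_used=0 → run B
t=1: queue=[B,H] q_used=1 → run B
t=2: queue=[B,H,E] q_used=2 → run B
t=3: queue=[B,H,E,D] q_used=3 → run B
t=4: queue=[H,E,D] q_used=0 → run H
t=5: queue=[H,E,D] q_used=1 → run H
t=6: queue=[E,D,F] q_used=0 → run E
t=7: queue=[E,D,F] q_used=1 → run E
t=8: queue=[E,D,F] q_used=2 → run E
t=9: queue=[E,D,F] q_used=3 → run E
t=10: queue=[D,F,E] q_used=0 → run D
t=11: queue=[D,F,E] q_used=1 → run D
t=12: queue=[D,F,E] q_used=2 → run D
t=13: queue=[D,F,E] q_used=3 → run D
t=14: queue=[F,E,D] q_used=0 → run F
t=15: queue=[F,E,D] q_used=1 → run F
t=16: queue=[F,E,D] q_used=2 → run F
t=17: queue=[F,E,D] q_used=3 → run F
t=18: queue=[E,D] q_used=0 → run E
t=19: queue=[D] q_used=0 → run D
t=20: queue=[D] q_used=1 → run D
t=21: queue=[D] q_used=2 → run D
t=22: queue=[D] q_used=3 → run D
t=23: (idle)
t=24: (idle)
t=25: (idle)
t=26: (idle)
t=27: (idle)
t=28: (idle)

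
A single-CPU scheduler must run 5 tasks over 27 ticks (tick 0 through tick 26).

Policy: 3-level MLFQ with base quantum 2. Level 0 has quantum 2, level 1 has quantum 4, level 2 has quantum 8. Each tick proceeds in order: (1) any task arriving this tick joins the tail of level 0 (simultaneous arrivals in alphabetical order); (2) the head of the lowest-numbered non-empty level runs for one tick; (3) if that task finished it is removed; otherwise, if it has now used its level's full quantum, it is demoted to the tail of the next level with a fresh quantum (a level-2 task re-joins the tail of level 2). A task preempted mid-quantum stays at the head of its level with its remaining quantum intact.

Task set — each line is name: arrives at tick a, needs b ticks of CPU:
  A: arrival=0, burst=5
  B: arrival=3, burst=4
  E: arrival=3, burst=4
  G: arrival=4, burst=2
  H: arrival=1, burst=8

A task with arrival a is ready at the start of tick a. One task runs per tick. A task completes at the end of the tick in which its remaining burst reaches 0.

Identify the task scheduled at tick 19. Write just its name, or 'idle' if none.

running at tick 19 = E

t=0: L0/L1/L2 = A/-/- → run A
t=1: L0/L1/L2 = AH/-/- → run A
t=2: L0/L1/L2 = H/A/- → run H
t=3: L0/L1/L2 = HBE/A/- → run H
t=4: L0/L1/L2 = BEG/AH/- → run B
t=5: L0/L1/L2 = BEG/AH/- → run B
t=6: L0/L1/L2 = EG/AHB/- → run E
t=7: L0/L1/L2 = EG/AHB/- → run E
t=8: L0/L1/L2 = G/AHBE/- → run G
t=9: L0/L1/L2 = G/AHBE/- → run G
t=10: L0/L1/L2 = -/AHBE/- → run A
t=11: L0/L1/L2 = -/AHBE/- → run A
t=12: L0/L1/L2 = -/AHBE/- → run A
t=13: L0/L1/L2 = -/HBE/- → run H
t=14: L0/L1/L2 = -/HBE/- → run H
t=15: L0/L1/L2 = -/HBE/- → run H
t=16: L0/L1/L2 = -/HBE/- → run H
t=17: L0/L1/L2 = -/BE/H → run B
t=18: L0/L1/L2 = -/BE/H → run B
t=19: L0/L1/L2 = -/E/H → run E
t=20: L0/L1/L2 = -/E/H → run E
t=21: L0/L1/L2 = -/-/H → run H
t=22: L0/L1/L2 = -/-/H → run H
t=23: (idle)
t=24: (idle)
t=25: (idle)
t=26: (idle)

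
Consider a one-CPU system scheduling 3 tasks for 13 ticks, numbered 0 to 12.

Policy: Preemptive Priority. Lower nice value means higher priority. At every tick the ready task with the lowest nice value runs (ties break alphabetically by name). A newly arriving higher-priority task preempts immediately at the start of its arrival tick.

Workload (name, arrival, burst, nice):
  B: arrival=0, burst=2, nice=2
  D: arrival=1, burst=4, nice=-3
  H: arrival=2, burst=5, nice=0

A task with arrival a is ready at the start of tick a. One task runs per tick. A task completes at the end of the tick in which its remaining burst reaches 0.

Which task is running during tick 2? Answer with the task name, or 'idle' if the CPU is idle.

t=0: ready={B} → run B
t=1: ready={B,D} → run D
t=2: ready={B,D,H} → run D
t=3: ready={B,D,H} → run D
t=4: ready={B,D,H} → run D
t=5: ready={B,H} → run H
t=6: ready={B,H} → run H
t=7: ready={B,H} → run H
t=8: ready={B,H} → run H
t=9: ready={B,H} → run H
t=10: ready={B} → run B
t=11: (idle)
t=12: (idle)

running at tick 2 = D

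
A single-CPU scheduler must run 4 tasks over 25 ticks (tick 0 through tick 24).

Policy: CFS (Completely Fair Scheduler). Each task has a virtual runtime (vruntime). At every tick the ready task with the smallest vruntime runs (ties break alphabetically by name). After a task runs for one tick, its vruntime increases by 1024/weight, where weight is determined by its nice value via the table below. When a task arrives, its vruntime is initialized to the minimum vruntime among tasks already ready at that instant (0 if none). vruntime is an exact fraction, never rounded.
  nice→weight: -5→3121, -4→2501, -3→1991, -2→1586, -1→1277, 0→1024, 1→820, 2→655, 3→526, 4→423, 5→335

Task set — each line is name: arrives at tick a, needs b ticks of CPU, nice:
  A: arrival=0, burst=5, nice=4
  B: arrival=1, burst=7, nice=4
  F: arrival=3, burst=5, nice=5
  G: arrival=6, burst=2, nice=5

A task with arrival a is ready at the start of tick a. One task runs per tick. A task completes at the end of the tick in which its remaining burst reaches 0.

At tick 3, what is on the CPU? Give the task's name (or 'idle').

t=0: vr[A=0] → run A
t=1: vr[A=1024/423 B=1024/423] → run A
t=2: vr[A=2048/423 B=1024/423] → run B
t=3: vr[A=2048/423 B=2048/423 F=2048/423] → run A
t=4: vr[A=1024/141 B=2048/423 F=2048/423] → run B
t=5: vr[A=1024/141 B=1024/141 F=2048/423] → run F
t=6: vr[A=1024/141 B=1024/141 F=1119232/141705 G=1024/141] → run A
t=7: vr[A=4096/423 B=1024/141 F=1119232/141705 G=1024/141] → run B
t=8: vr[A=4096/423 B=4096/423 F=1119232/141705 G=1024/141] → run G
t=9: vr[A=4096/423 B=4096/423 F=1119232/141705 G=487424/47235] → run F
t=10: vr[A=4096/423 B=4096/423 F=1552384/141705 G=487424/47235] → run A
t=11: vr[B=4096/423 F=1552384/141705 G=487424/47235] → run B
t=12: vr[B=5120/423 F=1552384/141705 G=487424/47235] → run G
t=13: vr[B=5120/423 F=1552384/141705] → run F
t=14: vr[B=5120/423 F=1985536/141705] → run B
t=15: vr[B=2048/141 F=1985536/141705] → run F
t=16: vr[B=2048/141 F=2418688/141705] → run B
t=17: vr[B=7168/423 F=2418688/141705] → run B
t=18: vr[F=2418688/141705] → run F
t=19: (idle)
t=20: (idle)
t=21: (idle)
t=22: (idle)
t=23: (idle)
t=24: (idle)

running at tick 3 = A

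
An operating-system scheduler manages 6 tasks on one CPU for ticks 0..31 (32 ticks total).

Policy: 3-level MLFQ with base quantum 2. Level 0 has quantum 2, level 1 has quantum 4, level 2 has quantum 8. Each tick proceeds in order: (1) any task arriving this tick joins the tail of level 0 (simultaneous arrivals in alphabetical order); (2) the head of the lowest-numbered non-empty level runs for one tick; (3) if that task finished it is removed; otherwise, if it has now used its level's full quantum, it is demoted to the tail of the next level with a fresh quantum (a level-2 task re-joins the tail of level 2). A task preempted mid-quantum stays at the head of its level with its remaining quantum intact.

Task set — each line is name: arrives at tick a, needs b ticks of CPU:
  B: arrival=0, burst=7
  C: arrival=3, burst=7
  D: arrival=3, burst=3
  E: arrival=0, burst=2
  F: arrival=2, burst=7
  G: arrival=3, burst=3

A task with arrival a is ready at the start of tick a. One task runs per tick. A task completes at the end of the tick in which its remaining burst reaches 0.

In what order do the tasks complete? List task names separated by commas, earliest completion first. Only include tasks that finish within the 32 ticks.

completion order = E, D, G, B, F, C

t=0: L0/L1/L2 = BE/-/- → run B
t=1: L0/L1/L2 = BE/-/- → run B
t=2: L0/L1/L2 = EF/B/- → run E
t=3: L0/L1/L2 = EFCDG/B/- → run E
t=4: L0/L1/L2 = FCDG/B/- → run F
t=5: L0/L1/L2 = FCDG/B/- → run F
t=6: L0/L1/L2 = CDG/BF/- → run C
t=7: L0/L1/L2 = CDG/BF/- → run C
t=8: L0/L1/L2 = DG/BFC/- → run D
t=9: L0/L1/L2 = DG/BFC/- → run D
t=10: L0/L1/L2 = G/BFCD/- → run G
t=11: L0/L1/L2 = G/BFCD/- → run G
t=12: L0/L1/L2 = -/BFCDG/- → run B
t=13: L0/L1/L2 = -/BFCDG/- → run B
t=14: L0/L1/L2 = -/BFCDG/- → run B
t=15: L0/L1/L2 = -/BFCDG/- → run B
t=16: L0/L1/L2 = -/FCDG/B → run F
t=17: L0/L1/L2 = -/FCDG/B → run F
t=18: L0/L1/L2 = -/FCDG/B → run F
t=19: L0/L1/L2 = -/FCDG/B → run F
t=20: L0/L1/L2 = -/CDG/BF → run C
t=21: L0/L1/L2 = -/CDG/BF → run C
t=22: L0/L1/L2 = -/CDG/BF → run C
t=23: L0/L1/L2 = -/CDG/BF → run C
t=24: L0/L1/L2 = -/DG/BFC → run D
t=25: L0/L1/L2 = -/G/BFC → run G
t=26: L0/L1/L2 = -/-/BFC → run B
t=27: L0/L1/L2 = -/-/FC → run F
t=28: L0/L1/L2 = -/-/C → run C
t=29: (idle)
t=30: (idle)
t=31: (idle)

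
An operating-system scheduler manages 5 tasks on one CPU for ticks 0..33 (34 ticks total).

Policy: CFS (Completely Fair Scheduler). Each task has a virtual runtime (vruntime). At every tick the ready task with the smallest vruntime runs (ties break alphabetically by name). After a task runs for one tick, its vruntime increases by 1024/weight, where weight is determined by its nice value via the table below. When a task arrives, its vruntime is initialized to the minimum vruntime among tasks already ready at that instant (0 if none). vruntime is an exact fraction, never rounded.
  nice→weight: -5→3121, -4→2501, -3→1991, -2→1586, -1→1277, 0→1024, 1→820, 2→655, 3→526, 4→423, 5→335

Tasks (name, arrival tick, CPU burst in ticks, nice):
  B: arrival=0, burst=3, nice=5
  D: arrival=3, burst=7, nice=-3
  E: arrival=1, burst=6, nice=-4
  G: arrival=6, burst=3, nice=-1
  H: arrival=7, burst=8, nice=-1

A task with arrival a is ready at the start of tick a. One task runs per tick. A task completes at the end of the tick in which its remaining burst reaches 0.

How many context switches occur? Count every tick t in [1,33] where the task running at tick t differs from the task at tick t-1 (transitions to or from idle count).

t=0: vr[B=0] → run B
t=1: vr[B=1024/335 E=1024/335] → run B
t=2: vr[B=2048/335 E=1024/335] → run E
t=3: vr[B=2048/335 D=2904064/837835 E=2904064/837835] → run D
t=4: vr[B=2048/335 D=6639934464/1668129485 E=2904064/837835] → run E
t=5: vr[B=2048/335 D=6639934464/1668129485 E=3247104/837835] → run E
t=6: vr[B=2048/335 D=6639934464/1668129485 E=3590144/837835 G=6639934464/1668129485] → run D
t=7: vr[B=2048/335 D=7497877504/1668129485 E=3590144/837835 G=6639934464/1668129485 H=6639934464/1668129485] → run G
t=8: vr[B=2048/335 D=7497877504/1668129485 E=3590144/837835 G=10187360903168/2130201352345 H=6639934464/1668129485] → run H
t=9: vr[B=2048/335 D=7497877504/1668129485 E=3590144/837835 G=10187360903168/2130201352345 H=10187360903168/2130201352345] → run E
t=10: vr[B=2048/335 D=7497877504/1668129485 E=3933184/837835 G=10187360903168/2130201352345 H=10187360903168/2130201352345] → run D
t=11: vr[B=2048/335 D=8355820544/1668129485 E=3933184/837835 G=10187360903168/2130201352345 H=10187360903168/2130201352345] → run E
t=12: vr[B=2048/335 D=8355820544/1668129485 E=4276224/837835 G=10187360903168/2130201352345 H=10187360903168/2130201352345] → run G
t=13: vr[B=2048/335 D=8355820544/1668129485 E=4276224/837835 G=11895525495808/2130201352345 H=10187360903168/2130201352345] → run H
t=14: vr[B=2048/335 D=8355820544/1668129485 E=4276224/837835 G=11895525495808/2130201352345 H=11895525495808/2130201352345] → run D
t=15: vr[B=2048/335 D=9213763584/1668129485 E=4276224/837835 G=11895525495808/2130201352345 H=11895525495808/2130201352345] → run E
t=16: vr[B=2048/335 D=9213763584/1668129485 G=11895525495808/2130201352345 H=11895525495808/2130201352345] → run D
t=17: vr[B=2048/335 D=10071706624/1668129485 G=11895525495808/2130201352345 H=11895525495808/2130201352345] → run G
t=18: vr[B=2048/335 D=10071706624/1668129485 H=11895525495808/2130201352345] → run H
t=19: vr[B=2048/335 D=10071706624/1668129485 H=13603690088448/2130201352345] → run D
t=20: vr[B=2048/335 D=10929649664/1668129485 H=13603690088448/2130201352345] → run B
t=21: vr[D=10929649664/1668129485 H=13603690088448/2130201352345] → run H
t=22: vr[D=10929649664/1668129485 H=15311854681088/2130201352345] → run D
t=23: vr[H=15311854681088/2130201352345] → run H
t=24: vr[H=17020019273728/2130201352345] → run H
t=25: vr[H=18728183866368/2130201352345] → run H
t=26: vr[H=20436348459008/2130201352345] → run H
t=27: (idle)
t=28: (idle)
t=29: (idle)
t=30: (idle)
t=31: (idle)
t=32: (idle)
t=33: (idle)

context switches = 22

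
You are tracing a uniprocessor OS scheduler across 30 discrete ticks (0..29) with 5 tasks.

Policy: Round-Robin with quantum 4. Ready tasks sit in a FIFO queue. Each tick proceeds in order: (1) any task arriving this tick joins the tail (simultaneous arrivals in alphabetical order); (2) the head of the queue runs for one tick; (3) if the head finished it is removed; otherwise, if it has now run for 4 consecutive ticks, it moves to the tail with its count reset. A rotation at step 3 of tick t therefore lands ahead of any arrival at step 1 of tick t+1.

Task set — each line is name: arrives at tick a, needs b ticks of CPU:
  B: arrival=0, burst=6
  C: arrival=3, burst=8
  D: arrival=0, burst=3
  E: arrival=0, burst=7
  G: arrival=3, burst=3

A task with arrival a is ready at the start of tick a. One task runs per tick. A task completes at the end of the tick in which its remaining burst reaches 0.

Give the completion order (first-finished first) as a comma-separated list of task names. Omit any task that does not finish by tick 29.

completion order = D, G, B, E, C

t=0: queue=[B,D,E] q_used=0 → run B
t=1: queue=[B,D,E] q_used=1 → run B
t=2: queue=[B,D,E] q_used=2 → run B
t=3: queue=[B,D,E,C,G] q_used=3 → run B
t=4: queue=[D,E,C,G,B] q_used=0 → run D
t=5: queue=[D,E,C,G,B] q_used=1 → run D
t=6: queue=[D,E,C,G,B] q_used=2 → run D
t=7: queue=[E,C,G,B] q_used=0 → run E
t=8: queue=[E,C,G,B] q_used=1 → run E
t=9: queue=[E,C,G,B] q_used=2 → run E
t=10: queue=[E,C,G,B] q_used=3 → run E
t=11: queue=[C,G,B,E] q_used=0 → run C
t=12: queue=[C,G,B,E] q_used=1 → run C
t=13: queue=[C,G,B,E] q_used=2 → run C
t=14: queue=[C,G,B,E] q_used=3 → run C
t=15: queue=[G,B,E,C] q_used=0 → run G
t=16: queue=[G,B,E,C] q_used=1 → run G
t=17: queue=[G,B,E,C] q_used=2 → run G
t=18: queue=[B,E,C] q_used=0 → run B
t=19: queue=[B,E,C] q_used=1 → run B
t=20: queue=[E,C] q_used=0 → run E
t=21: queue=[E,C] q_used=1 → run E
t=22: queue=[E,C] q_used=2 → run E
t=23: queue=[C] q_used=0 → run C
t=24: queue=[C] q_used=1 → run C
t=25: queue=[C] q_used=2 → run C
t=26: queue=[C] q_used=3 → run C
t=27: (idle)
t=28: (idle)
t=29: (idle)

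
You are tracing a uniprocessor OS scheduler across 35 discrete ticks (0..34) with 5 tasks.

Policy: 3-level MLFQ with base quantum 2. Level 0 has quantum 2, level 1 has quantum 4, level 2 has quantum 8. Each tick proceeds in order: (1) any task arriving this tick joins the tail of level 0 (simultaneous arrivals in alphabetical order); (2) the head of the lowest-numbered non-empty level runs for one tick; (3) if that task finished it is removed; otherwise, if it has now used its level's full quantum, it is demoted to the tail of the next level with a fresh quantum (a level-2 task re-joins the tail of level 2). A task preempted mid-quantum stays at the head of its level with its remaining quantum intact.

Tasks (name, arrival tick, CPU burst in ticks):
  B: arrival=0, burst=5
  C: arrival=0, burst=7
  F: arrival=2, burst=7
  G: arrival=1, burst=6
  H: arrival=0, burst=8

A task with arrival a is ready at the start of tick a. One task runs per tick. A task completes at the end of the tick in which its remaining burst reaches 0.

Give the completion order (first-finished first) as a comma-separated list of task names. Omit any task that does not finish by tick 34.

completion order = B, G, C, H, F

t=0: L0/L1/L2 = BCH/-/- → run B
t=1: L0/L1/L2 = BCHG/-/- → run B
t=2: L0/L1/L2 = CHGF/B/- → run C
t=3: L0/L1/L2 = CHGF/B/- → run C
t=4: L0/L1/L2 = HGF/BC/- → run H
t=5: L0/L1/L2 = HGF/BC/- → run H
t=6: L0/L1/L2 = GF/BCH/- → run G
t=7: L0/L1/L2 = GF/BCH/- → run G
t=8: L0/L1/L2 = F/BCHG/- → run F
t=9: L0/L1/L2 = F/BCHG/- → run F
t=10: L0/L1/L2 = -/BCHGF/- → run B
t=11: L0/L1/L2 = -/BCHGF/- → run B
t=12: L0/L1/L2 = -/BCHGF/- → run B
t=13: L0/L1/L2 = -/CHGF/- → run C
t=14: L0/L1/L2 = -/CHGF/- → run C
t=15: L0/L1/L2 = -/CHGF/- → run C
t=16: L0/L1/L2 = -/CHGF/- → run C
t=17: L0/L1/L2 = -/HGF/C → run H
t=18: L0/L1/L2 = -/HGF/C → run H
t=19: L0/L1/L2 = -/HGF/C → run H
t=20: L0/L1/L2 = -/HGF/C → run H
t=21: L0/L1/L2 = -/GF/CH → run G
t=22: L0/L1/L2 = -/GF/CH → run G
t=23: L0/L1/L2 = -/GF/CH → run G
t=24: L0/L1/L2 = -/GF/CH → run G
t=25: L0/L1/L2 = -/F/CH → run F
t=26: L0/L1/L2 = -/F/CH → run F
t=27: L0/L1/L2 = -/F/CH → run F
t=28: L0/L1/L2 = -/F/CH → run F
t=29: L0/L1/L2 = -/-/CHF → run C
t=30: L0/L1/L2 = -/-/HF → run H
t=31: L0/L1/L2 = -/-/HF → run H
t=32: L0/L1/L2 = -/-/F → run F
t=33: (idle)
t=34: (idle)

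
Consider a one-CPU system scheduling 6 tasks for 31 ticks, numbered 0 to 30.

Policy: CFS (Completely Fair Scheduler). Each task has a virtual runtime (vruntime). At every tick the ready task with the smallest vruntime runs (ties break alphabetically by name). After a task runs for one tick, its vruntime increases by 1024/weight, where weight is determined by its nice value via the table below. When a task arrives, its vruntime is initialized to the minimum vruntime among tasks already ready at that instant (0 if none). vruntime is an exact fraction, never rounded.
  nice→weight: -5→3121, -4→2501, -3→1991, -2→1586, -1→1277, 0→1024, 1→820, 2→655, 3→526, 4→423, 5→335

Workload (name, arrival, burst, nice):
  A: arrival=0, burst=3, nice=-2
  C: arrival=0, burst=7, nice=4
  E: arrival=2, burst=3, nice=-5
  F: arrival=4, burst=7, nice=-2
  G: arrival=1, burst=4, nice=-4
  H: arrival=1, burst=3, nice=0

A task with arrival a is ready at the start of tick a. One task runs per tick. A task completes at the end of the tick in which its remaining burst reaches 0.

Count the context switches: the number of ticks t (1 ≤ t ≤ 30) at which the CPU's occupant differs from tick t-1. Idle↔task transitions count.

context switches = 20

t=0: vr[A=0 C=0] → run A
t=1: vr[A=512/793 C=0 G=0 H=0] → run C
t=2: vr[A=512/793 C=1024/423 E=0 G=0 H=0] → run E
t=3: vr[A=512/793 C=1024/423 E=1024/3121 G=0 H=0] → run G
t=4: vr[A=512/793 C=1024/423 E=1024/3121 F=0 G=1024/2501 H=0] → run F
t=5: vr[A=512/793 C=1024/423 E=1024/3121 F=512/793 G=1024/2501 H=0] → run H
t=6: vr[A=512/793 C=1024/423 E=1024/3121 F=512/793 G=1024/2501 H=1] → run E
t=7: vr[A=512/793 C=1024/423 E=2048/3121 F=512/793 G=1024/2501 H=1] → run G
t=8: vr[A=512/793 C=1024/423 E=2048/3121 F=512/793 G=2048/2501 H=1] → run A
t=9: vr[A=1024/793 C=1024/423 E=2048/3121 F=512/793 G=2048/2501 H=1] → run F
t=10: vr[A=1024/793 C=1024/423 E=2048/3121 F=1024/793 G=2048/2501 H=1] → run E
t=11: vr[A=1024/793 C=1024/423 F=1024/793 G=2048/2501 H=1] → run G
t=12: vr[A=1024/793 C=1024/423 F=1024/793 G=3072/2501 H=1] → run H
t=13: vr[A=1024/793 C=1024/423 F=1024/793 G=3072/2501 H=2] → run G
t=14: vr[A=1024/793 C=1024/423 F=1024/793 H=2] → run A
t=15: vr[C=1024/423 F=1024/793 H=2] → run F
t=16: vr[C=1024/423 F=1536/793 H=2] → run F
t=17: vr[C=1024/423 F=2048/793 H=2] → run H
t=18: vr[C=1024/423 F=2048/793] → run C
t=19: vr[C=2048/423 F=2048/793] → run F
t=20: vr[C=2048/423 F=2560/793] → run F
t=21: vr[C=2048/423 F=3072/793] → run F
t=22: vr[C=2048/423] → run C
t=23: vr[C=1024/141] → run C
t=24: vr[C=4096/423] → run C
t=25: vr[C=5120/423] → run C
t=26: vr[C=2048/141] → run C
t=27: (idle)
t=28: (idle)
t=29: (idle)
t=30: (idle)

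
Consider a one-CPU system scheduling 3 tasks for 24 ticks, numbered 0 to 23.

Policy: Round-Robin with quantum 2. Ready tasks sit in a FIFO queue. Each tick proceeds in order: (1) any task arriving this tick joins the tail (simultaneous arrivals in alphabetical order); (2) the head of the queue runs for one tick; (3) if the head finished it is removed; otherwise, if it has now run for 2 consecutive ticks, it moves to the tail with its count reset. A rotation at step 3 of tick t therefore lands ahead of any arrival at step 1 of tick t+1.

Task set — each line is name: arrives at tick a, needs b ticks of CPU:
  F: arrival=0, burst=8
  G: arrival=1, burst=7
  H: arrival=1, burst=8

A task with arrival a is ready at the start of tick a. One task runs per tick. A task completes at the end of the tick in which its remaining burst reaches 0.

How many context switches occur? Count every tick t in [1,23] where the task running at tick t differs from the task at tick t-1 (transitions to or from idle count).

context switches = 12

t=0: queue=[F] q_used=0 → run F
t=1: queue=[F,G,H] q_used=1 → run F
t=2: queue=[G,H,F] q_used=0 → run G
t=3: queue=[G,H,F] q_used=1 → run G
t=4: queue=[H,F,G] q_used=0 → run H
t=5: queue=[H,F,G] q_used=1 → run H
t=6: queue=[F,G,H] q_used=0 → run F
t=7: queue=[F,G,H] q_used=1 → run F
t=8: queue=[G,H,F] q_used=0 → run G
t=9: queue=[G,H,F] q_used=1 → run G
t=10: queue=[H,F,G] q_used=0 → run H
t=11: queue=[H,F,G] q_used=1 → run H
t=12: queue=[F,G,H] q_used=0 → run F
t=13: queue=[F,G,H] q_used=1 → run F
t=14: queue=[G,H,F] q_used=0 → run G
t=15: queue=[G,H,F] q_used=1 → run G
t=16: queue=[H,F,G] q_used=0 → run H
t=17: queue=[H,F,G] q_used=1 → run H
t=18: queue=[F,G,H] q_used=0 → run F
t=19: queue=[F,G,H] q_used=1 → run F
t=20: queue=[G,H] q_used=0 → run G
t=21: queue=[H] q_used=0 → run H
t=22: queue=[H] q_used=1 → run H
t=23: (idle)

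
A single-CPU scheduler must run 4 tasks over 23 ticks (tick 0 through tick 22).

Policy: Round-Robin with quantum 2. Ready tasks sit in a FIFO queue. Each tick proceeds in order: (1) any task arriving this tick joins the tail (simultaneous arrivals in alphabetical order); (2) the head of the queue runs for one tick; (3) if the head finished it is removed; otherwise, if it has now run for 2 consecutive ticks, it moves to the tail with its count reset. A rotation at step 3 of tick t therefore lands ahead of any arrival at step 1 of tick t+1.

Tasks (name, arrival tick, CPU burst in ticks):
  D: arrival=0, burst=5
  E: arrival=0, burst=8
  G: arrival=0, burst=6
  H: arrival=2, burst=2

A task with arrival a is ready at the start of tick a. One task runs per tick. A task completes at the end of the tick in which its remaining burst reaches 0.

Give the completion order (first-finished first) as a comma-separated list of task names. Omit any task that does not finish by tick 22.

t=0: queue=[D,E,G] q_used=0 → run D
t=1: queue=[D,E,G] q_used=1 → run D
t=2: queue=[E,G,D,H] q_used=0 → run E
t=3: queue=[E,G,D,H] q_used=1 → run E
t=4: queue=[G,D,H,E] q_used=0 → run G
t=5: queue=[G,D,H,E] q_used=1 → run G
t=6: queue=[D,H,E,G] q_used=0 → run D
t=7: queue=[D,H,E,G] q_used=1 → run D
t=8: queue=[H,E,G,D] q_used=0 → run H
t=9: queue=[H,E,G,D] q_used=1 → run H
t=10: queue=[E,G,D] q_used=0 → run E
t=11: queue=[E,G,D] q_used=1 → run E
t=12: queue=[G,D,E] q_used=0 → run G
t=13: queue=[G,D,E] q_used=1 → run G
t=14: queue=[D,E,G] q_used=0 → run D
t=15: queue=[E,G] q_used=0 → run E
t=16: queue=[E,G] q_used=1 → run E
t=17: queue=[G,E] q_used=0 → run G
t=18: queue=[G,E] q_used=1 → run G
t=19: queue=[E] q_used=0 → run E
t=20: queue=[E] q_used=1 → run E
t=21: (idle)
t=22: (idle)

completion order = H, D, G, E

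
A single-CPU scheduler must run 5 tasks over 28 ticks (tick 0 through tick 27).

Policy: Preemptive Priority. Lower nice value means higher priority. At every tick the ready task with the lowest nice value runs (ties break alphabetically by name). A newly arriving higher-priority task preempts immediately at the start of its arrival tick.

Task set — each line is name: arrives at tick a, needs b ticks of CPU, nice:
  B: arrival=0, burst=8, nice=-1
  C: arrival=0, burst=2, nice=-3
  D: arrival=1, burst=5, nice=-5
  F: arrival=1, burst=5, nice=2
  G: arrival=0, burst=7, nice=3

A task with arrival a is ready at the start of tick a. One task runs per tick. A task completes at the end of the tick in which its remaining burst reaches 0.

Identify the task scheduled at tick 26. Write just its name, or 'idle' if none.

t=0: ready={B,C,G} → run C
t=1: ready={B,C,D,F,G} → run D
t=2: ready={B,C,D,F,G} → run D
t=3: ready={B,C,D,F,G} → run D
t=4: ready={B,C,D,F,G} → run D
t=5: ready={B,C,D,F,G} → run D
t=6: ready={B,C,F,G} → run C
t=7: ready={B,F,G} → run B
t=8: ready={B,F,G} → run B
t=9: ready={B,F,G} → run B
t=10: ready={B,F,G} → run B
t=11: ready={B,F,G} → run B
t=12: ready={B,F,G} → run B
t=13: ready={B,F,G} → run B
t=14: ready={B,F,G} → run B
t=15: ready={F,G} → run F
t=16: ready={F,G} → run F
t=17: ready={F,G} → run F
t=18: ready={F,G} → run F
t=19: ready={F,G} → run F
t=20: ready={G} → run G
t=21: ready={G} → run G
t=22: ready={G} → run G
t=23: ready={G} → run G
t=24: ready={G} → run G
t=25: ready={G} → run G
t=26: ready={G} → run G
t=27: (idle)

running at tick 26 = G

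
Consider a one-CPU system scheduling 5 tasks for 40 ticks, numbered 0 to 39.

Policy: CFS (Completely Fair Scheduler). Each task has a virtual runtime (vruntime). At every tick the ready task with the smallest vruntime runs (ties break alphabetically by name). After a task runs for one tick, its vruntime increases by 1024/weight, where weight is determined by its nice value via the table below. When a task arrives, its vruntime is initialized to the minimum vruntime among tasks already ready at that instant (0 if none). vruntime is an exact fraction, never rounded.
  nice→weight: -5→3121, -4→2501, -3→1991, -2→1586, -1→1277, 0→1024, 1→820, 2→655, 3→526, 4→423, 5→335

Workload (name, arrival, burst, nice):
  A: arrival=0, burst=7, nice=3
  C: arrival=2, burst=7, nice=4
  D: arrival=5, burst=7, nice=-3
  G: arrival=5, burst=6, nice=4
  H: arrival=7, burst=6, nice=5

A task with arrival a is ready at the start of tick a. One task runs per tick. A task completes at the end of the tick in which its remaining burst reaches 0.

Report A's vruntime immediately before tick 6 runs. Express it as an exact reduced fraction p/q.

t=0: vr[A=0] → run A
t=1: vr[A=512/263] → run A
t=2: vr[A=1024/263 C=1024/263] → run A
t=3: vr[A=1536/263 C=1024/263] → run C
t=4: vr[A=1536/263 C=702464/111249] → run A
t=5: vr[A=2048/263 C=702464/111249 D=702464/111249 G=702464/111249] → run C
t=6: vr[A=2048/263 C=971776/111249 D=702464/111249 G=702464/111249] → run D
t=7: vr[A=2048/263 C=971776/111249 D=1512524800/221496759 G=702464/111249 H=702464/111249] → run G
t=8: vr[A=2048/263 C=971776/111249 D=1512524800/221496759 G=971776/111249 H=702464/111249] → run H
t=9: vr[A=2048/263 C=971776/111249 D=1512524800/221496759 G=971776/111249 H=349244416/37268415] → run D
t=10: vr[A=2048/263 C=971776/111249 D=1626443776/221496759 G=971776/111249 H=349244416/37268415] → run D
t=11: vr[A=2048/263 C=971776/111249 D=1740362752/221496759 G=971776/111249 H=349244416/37268415] → run A
t=12: vr[A=2560/263 C=971776/111249 D=1740362752/221496759 G=971776/111249 H=349244416/37268415] → run D
t=13: vr[A=2560/263 C=971776/111249 D=1854281728/221496759 G=971776/111249 H=349244416/37268415] → run D
t=14: vr[A=2560/263 C=971776/111249 D=1968200704/221496759 G=971776/111249 H=349244416/37268415] → run C
t=15: vr[A=2560/263 C=413696/37083 D=1968200704/221496759 G=971776/111249 H=349244416/37268415] → run G
t=16: vr[A=2560/263 C=413696/37083 D=1968200704/221496759 G=413696/37083 H=349244416/37268415] → run D
t=17: vr[A=2560/263 C=413696/37083 D=2082119680/221496759 G=413696/37083 H=349244416/37268415] → run H
t=18: vr[A=2560/263 C=413696/37083 D=2082119680/221496759 G=413696/37083 H=463163392/37268415] → run D
t=19: vr[A=2560/263 C=413696/37083 G=413696/37083 H=463163392/37268415] → run A
t=20: vr[A=3072/263 C=413696/37083 G=413696/37083 H=463163392/37268415] → run C
t=21: vr[A=3072/263 C=1510400/111249 G=413696/37083 H=463163392/37268415] → run G
t=22: vr[A=3072/263 C=1510400/111249 G=1510400/111249 H=463163392/37268415] → run A
t=23: vr[C=1510400/111249 G=1510400/111249 H=463163392/37268415] → run H
t=24: vr[C=1510400/111249 G=1510400/111249 H=577082368/37268415] → run C
t=25: vr[C=1779712/111249 G=1510400/111249 H=577082368/37268415] → run G
t=26: vr[C=1779712/111249 G=1779712/111249 H=577082368/37268415] → run H
t=27: vr[C=1779712/111249 G=1779712/111249 H=691001344/37268415] → run C
t=28: vr[C=683008/37083 G=1779712/111249 H=691001344/37268415] → run G
t=29: vr[C=683008/37083 G=683008/37083 H=691001344/37268415] → run C
t=30: vr[G=683008/37083 H=691001344/37268415] → run G
t=31: vr[H=691001344/37268415] → run H
t=32: vr[H=160984064/7453683] → run H
t=33: (idle)
t=34: (idle)
t=35: (idle)
t=36: (idle)
t=37: (idle)
t=38: (idle)
t=39: (idle)

vruntime(A, start of tick 6) = 2048/263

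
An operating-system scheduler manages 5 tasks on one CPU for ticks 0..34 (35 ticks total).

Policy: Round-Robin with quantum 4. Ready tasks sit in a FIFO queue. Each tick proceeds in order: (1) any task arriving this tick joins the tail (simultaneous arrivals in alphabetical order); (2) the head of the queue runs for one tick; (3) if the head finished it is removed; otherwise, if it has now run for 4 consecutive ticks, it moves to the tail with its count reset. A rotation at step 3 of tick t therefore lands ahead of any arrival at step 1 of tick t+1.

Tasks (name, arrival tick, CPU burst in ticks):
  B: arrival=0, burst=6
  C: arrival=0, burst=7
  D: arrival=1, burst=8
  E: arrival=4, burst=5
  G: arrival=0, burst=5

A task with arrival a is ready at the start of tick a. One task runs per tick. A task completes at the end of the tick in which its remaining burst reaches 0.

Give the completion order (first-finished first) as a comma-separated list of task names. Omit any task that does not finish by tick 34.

completion order = B, C, G, D, E

t=0: queue=[B,C,G] q_used=0 → run B
t=1: queue=[B,C,G,D] q_used=1 → run B
t=2: queue=[B,C,G,D] q_used=2 → run B
t=3: queue=[B,C,G,D] q_used=3 → run B
t=4: queue=[C,G,D,B,E] q_used=0 → run C
t=5: queue=[C,G,D,B,E] q_used=1 → run C
t=6: queue=[C,G,D,B,E] q_used=2 → run C
t=7: queue=[C,G,D,B,E] q_used=3 → run C
t=8: queue=[G,D,B,E,C] q_used=0 → run G
t=9: queue=[G,D,B,E,C] q_used=1 → run G
t=10: queue=[G,D,B,E,C] q_used=2 → run G
t=11: queue=[G,D,B,E,C] q_used=3 → run G
t=12: queue=[D,B,E,C,G] q_used=0 → run D
t=13: queue=[D,B,E,C,G] q_used=1 → run D
t=14: queue=[D,B,E,C,G] q_used=2 → run D
t=15: queue=[D,B,E,C,G] q_used=3 → run D
t=16: queue=[B,E,C,G,D] q_used=0 → run B
t=17: queue=[B,E,C,G,D] q_used=1 → run B
t=18: queue=[E,C,G,D] q_used=0 → run E
t=19: queue=[E,C,G,D] q_used=1 → run E
t=20: queue=[E,C,G,D] q_used=2 → run E
t=21: queue=[E,C,G,D] q_used=3 → run E
t=22: queue=[C,G,D,E] q_used=0 → run C
t=23: queue=[C,G,D,E] q_used=1 → run C
t=24: queue=[C,G,D,E] q_used=2 → run C
t=25: queue=[G,D,E] q_used=0 → run G
t=26: queue=[D,E] q_used=0 → run D
t=27: queue=[D,E] q_used=1 → run D
t=28: queue=[D,E] q_used=2 → run D
t=29: queue=[D,E] q_used=3 → run D
t=30: queue=[E] q_used=0 → run E
t=31: (idle)
t=32: (idle)
t=33: (idle)
t=34: (idle)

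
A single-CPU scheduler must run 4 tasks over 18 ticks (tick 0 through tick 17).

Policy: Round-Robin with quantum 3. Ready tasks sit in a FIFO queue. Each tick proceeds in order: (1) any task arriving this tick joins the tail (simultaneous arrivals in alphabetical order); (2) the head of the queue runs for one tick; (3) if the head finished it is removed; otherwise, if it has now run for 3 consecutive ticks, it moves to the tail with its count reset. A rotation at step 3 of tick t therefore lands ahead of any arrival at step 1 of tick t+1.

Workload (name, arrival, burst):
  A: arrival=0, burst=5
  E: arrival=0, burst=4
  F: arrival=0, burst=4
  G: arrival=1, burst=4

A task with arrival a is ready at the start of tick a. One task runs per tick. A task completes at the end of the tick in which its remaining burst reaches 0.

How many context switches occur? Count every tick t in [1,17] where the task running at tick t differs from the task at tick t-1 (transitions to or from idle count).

t=0: queue=[A,E,F] q_used=0 → run A
t=1: queue=[A,E,F,G] q_used=1 → run A
t=2: queue=[A,E,F,G] q_used=2 → run A
t=3: queue=[E,F,G,A] q_used=0 → run E
t=4: queue=[E,F,G,A] q_used=1 → run E
t=5: queue=[E,F,G,A] q_used=2 → run E
t=6: queue=[F,G,A,E] q_used=0 → run F
t=7: queue=[F,G,A,E] q_used=1 → run F
t=8: queue=[F,G,A,E] q_used=2 → run F
t=9: queue=[G,A,E,F] q_used=0 → run G
t=10: queue=[G,A,E,F] q_used=1 → run G
t=11: queue=[G,A,E,F] q_used=2 → run G
t=12: queue=[A,E,F,G] q_used=0 → run A
t=13: queue=[A,E,F,G] q_used=1 → run A
t=14: queue=[E,F,G] q_used=0 → run E
t=15: queue=[F,G] q_used=0 → run F
t=16: queue=[G] q_used=0 → run G
t=17: (idle)

context switches = 8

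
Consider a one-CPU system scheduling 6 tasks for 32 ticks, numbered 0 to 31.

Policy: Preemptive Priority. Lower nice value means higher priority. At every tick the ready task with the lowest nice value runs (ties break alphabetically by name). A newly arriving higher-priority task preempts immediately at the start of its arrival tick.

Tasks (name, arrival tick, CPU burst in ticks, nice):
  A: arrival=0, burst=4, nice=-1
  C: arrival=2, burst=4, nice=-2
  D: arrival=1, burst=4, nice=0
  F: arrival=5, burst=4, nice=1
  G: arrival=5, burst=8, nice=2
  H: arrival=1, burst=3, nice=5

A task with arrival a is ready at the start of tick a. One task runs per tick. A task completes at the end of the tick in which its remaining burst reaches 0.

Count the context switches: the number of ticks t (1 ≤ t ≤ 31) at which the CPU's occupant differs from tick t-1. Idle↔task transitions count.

context switches = 7

t=0: ready={A} → run A
t=1: ready={A,D,H} → run A
t=2: ready={A,C,D,H} → run C
t=3: ready={A,C,D,H} → run C
t=4: ready={A,C,D,H} → run C
t=5: ready={A,C,D,F,G,H} → run C
t=6: ready={A,D,F,G,H} → run A
t=7: ready={A,D,F,G,H} → run A
t=8: ready={D,F,G,H} → run D
t=9: ready={D,F,G,H} → run D
t=10: ready={D,F,G,H} → run D
t=11: ready={D,F,G,H} → run D
t=12: ready={F,G,H} → run F
t=13: ready={F,G,H} → run F
t=14: ready={F,G,H} → run F
t=15: ready={F,G,H} → run F
t=16: ready={G,H} → run G
t=17: ready={G,H} → run G
t=18: ready={G,H} → run G
t=19: ready={G,H} → run G
t=20: ready={G,H} → run G
t=21: ready={G,H} → run G
t=22: ready={G,H} → run G
t=23: ready={G,H} → run G
t=24: ready={H} → run H
t=25: ready={H} → run H
t=26: ready={H} → run H
t=27: (idle)
t=28: (idle)
t=29: (idle)
t=30: (idle)
t=31: (idle)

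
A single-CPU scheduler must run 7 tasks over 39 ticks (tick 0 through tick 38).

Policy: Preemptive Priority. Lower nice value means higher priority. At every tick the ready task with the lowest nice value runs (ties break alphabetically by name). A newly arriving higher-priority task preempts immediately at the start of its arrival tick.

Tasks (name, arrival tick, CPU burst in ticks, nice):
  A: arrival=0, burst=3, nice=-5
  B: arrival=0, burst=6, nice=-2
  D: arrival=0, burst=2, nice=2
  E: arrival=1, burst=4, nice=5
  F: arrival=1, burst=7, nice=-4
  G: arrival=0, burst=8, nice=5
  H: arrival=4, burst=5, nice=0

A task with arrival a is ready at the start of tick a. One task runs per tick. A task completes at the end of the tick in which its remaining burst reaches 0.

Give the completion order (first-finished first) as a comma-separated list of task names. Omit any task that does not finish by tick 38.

completion order = A, F, B, H, D, E, G

t=0: ready={A,B,D,G} → run A
t=1: ready={A,B,D,E,F,G} → run A
t=2: ready={A,B,D,E,F,G} → run A
t=3: ready={B,D,E,F,G} → run F
t=4: ready={B,D,E,F,G,H} → run F
t=5: ready={B,D,E,F,G,H} → run F
t=6: ready={B,D,E,F,G,H} → run F
t=7: ready={B,D,E,F,G,H} → run F
t=8: ready={B,D,E,F,G,H} → run F
t=9: ready={B,D,E,F,G,H} → run F
t=10: ready={B,D,E,G,H} → run B
t=11: ready={B,D,E,G,H} → run B
t=12: ready={B,D,E,G,H} → run B
t=13: ready={B,D,E,G,H} → run B
t=14: ready={B,D,E,G,H} → run B
t=15: ready={B,D,E,G,H} → run B
t=16: ready={D,E,G,H} → run H
t=17: ready={D,E,G,H} → run H
t=18: ready={D,E,G,H} → run H
t=19: ready={D,E,G,H} → run H
t=20: ready={D,E,G,H} → run H
t=21: ready={D,E,G} → run D
t=22: ready={D,E,G} → run D
t=23: ready={E,G} → run E
t=24: ready={E,G} → run E
t=25: ready={E,G} → run E
t=26: ready={E,G} → run E
t=27: ready={G} → run G
t=28: ready={G} → run G
t=29: ready={G} → run G
t=30: ready={G} → run G
t=31: ready={G} → run G
t=32: ready={G} → run G
t=33: ready={G} → run G
t=34: ready={G} → run G
t=35: (idle)
t=36: (idle)
t=37: (idle)
t=38: (idle)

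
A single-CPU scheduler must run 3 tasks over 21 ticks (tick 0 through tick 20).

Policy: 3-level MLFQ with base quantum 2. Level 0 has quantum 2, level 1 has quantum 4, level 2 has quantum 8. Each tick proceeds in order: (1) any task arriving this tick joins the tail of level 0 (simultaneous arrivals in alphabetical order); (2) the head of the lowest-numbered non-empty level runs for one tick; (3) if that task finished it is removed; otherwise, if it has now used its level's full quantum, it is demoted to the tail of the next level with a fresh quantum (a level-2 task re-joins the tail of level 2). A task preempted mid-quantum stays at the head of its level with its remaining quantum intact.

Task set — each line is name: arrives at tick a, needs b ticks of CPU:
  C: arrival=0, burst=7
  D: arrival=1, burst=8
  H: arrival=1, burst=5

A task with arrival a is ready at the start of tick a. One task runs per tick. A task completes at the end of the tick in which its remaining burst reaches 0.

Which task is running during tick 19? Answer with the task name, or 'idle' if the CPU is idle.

running at tick 19 = D

t=0: L0/L1/L2 = C/-/- → run C
t=1: L0/L1/L2 = CDH/-/- → run C
t=2: L0/L1/L2 = DH/C/- → run D
t=3: L0/L1/L2 = DH/C/- → run D
t=4: L0/L1/L2 = H/CD/- → run H
t=5: L0/L1/L2 = H/CD/- → run H
t=6: L0/L1/L2 = -/CDH/- → run C
t=7: L0/L1/L2 = -/CDH/- → run C
t=8: L0/L1/L2 = -/CDH/- → run C
t=9: L0/L1/L2 = -/CDH/- → run C
t=10: L0/L1/L2 = -/DH/C → run D
t=11: L0/L1/L2 = -/DH/C → run D
t=12: L0/L1/L2 = -/DH/C → run D
t=13: L0/L1/L2 = -/DH/C → run D
t=14: L0/L1/L2 = -/H/CD → run H
t=15: L0/L1/L2 = -/H/CD → run H
t=16: L0/L1/L2 = -/H/CD → run H
t=17: L0/L1/L2 = -/-/CD → run C
t=18: L0/L1/L2 = -/-/D → run D
t=19: L0/L1/L2 = -/-/D → run D
t=20: (idle)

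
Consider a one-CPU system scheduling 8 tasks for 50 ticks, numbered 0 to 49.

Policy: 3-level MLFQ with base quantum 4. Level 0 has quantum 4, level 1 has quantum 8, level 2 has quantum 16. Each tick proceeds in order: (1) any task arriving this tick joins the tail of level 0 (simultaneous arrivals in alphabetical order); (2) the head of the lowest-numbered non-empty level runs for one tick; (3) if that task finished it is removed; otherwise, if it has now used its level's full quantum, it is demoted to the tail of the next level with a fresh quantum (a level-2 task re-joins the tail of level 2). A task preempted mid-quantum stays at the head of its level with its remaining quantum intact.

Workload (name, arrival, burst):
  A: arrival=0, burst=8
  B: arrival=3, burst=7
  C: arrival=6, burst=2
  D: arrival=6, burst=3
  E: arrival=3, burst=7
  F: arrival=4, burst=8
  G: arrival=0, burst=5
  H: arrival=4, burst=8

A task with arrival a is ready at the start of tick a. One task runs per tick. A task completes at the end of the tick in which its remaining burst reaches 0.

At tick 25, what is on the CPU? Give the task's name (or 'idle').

running at tick 25 = C

t=0: L0/L1/L2 = AG/-/- → run A
t=1: L0/L1/L2 = AG/-/- → run A
t=2: L0/L1/L2 = AG/-/- → run A
t=3: L0/L1/L2 = AGBE/-/- → run A
t=4: L0/L1/L2 = GBEFH/A/- → run G
t=5: L0/L1/L2 = GBEFH/A/- → run G
t=6: L0/L1/L2 = GBEFHCD/A/- → run G
t=7: L0/L1/L2 = GBEFHCD/A/- → run G
t=8: L0/L1/L2 = BEFHCD/AG/- → run B
t=9: L0/L1/L2 = BEFHCD/AG/- → run B
t=10: L0/L1/L2 = BEFHCD/AG/- → run B
t=11: L0/L1/L2 = BEFHCD/AG/- → run B
t=12: L0/L1/L2 = EFHCD/AGB/- → run E
t=13: L0/L1/L2 = EFHCD/AGB/- → run E
t=14: L0/L1/L2 = EFHCD/AGB/- → run E
t=15: L0/L1/L2 = EFHCD/AGB/- → run E
t=16: L0/L1/L2 = FHCD/AGBE/- → run F
t=17: L0/L1/L2 = FHCD/AGBE/- → run F
t=18: L0/L1/L2 = FHCD/AGBE/- → run F
t=19: L0/L1/L2 = FHCD/AGBE/- → run F
t=20: L0/L1/L2 = HCD/AGBEF/- → run H
t=21: L0/L1/L2 = HCD/AGBEF/- → run H
t=22: L0/L1/L2 = HCD/AGBEF/- → run H
t=23: L0/L1/L2 = HCD/AGBEF/- → run H
t=24: L0/L1/L2 = CD/AGBEFH/- → run C
t=25: L0/L1/L2 = CD/AGBEFH/- → run C
t=26: L0/L1/L2 = D/AGBEFH/- → run D
t=27: L0/L1/L2 = D/AGBEFH/- → run D
t=28: L0/L1/L2 = D/AGBEFH/- → run D
t=29: L0/L1/L2 = -/AGBEFH/- → run A
t=30: L0/L1/L2 = -/AGBEFH/- → run A
t=31: L0/L1/L2 = -/AGBEFH/- → run A
t=32: L0/L1/L2 = -/AGBEFH/- → run A
t=33: L0/L1/L2 = -/GBEFH/- → run G
t=34: L0/L1/L2 = -/BEFH/- → run B
t=35: L0/L1/L2 = -/BEFH/- → run B
t=36: L0/L1/L2 = -/BEFH/- → run B
t=37: L0/L1/L2 = -/EFH/- → run E
t=38: L0/L1/L2 = -/EFH/- → run E
t=39: L0/L1/L2 = -/EFH/- → run E
t=40: L0/L1/L2 = -/FH/- → run F
t=41: L0/L1/L2 = -/FH/- → run F
t=42: L0/L1/L2 = -/FH/- → run F
t=43: L0/L1/L2 = -/FH/- → run F
t=44: L0/L1/L2 = -/H/- → run H
t=45: L0/L1/L2 = -/H/- → run H
t=46: L0/L1/L2 = -/H/- → run H
t=47: L0/L1/L2 = -/H/- → run H
t=48: (idle)
t=49: (idle)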